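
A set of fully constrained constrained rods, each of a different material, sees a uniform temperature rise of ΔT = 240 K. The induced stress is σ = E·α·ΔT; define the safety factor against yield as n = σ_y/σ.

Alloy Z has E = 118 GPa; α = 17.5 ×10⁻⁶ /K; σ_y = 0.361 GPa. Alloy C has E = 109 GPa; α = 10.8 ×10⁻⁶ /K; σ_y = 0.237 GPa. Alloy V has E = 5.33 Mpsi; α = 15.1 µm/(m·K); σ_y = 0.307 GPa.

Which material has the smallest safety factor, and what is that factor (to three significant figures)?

alloy Z, n = 0.728

Per material, after unit conversion:
  alloy Z: E = 118.0, α = 17.5, σ_y = 361.0 → σ = 496 MPa, n = 0.728
  alloy C: E = 109.0, α = 10.8, σ_y = 237.0 → σ = 283 MPa, n = 0.839
  alloy V: E = 36.75, α = 15.1, σ_y = 307.0 → σ = 133 MPa, n = 2.31
Smallest n: alloy Z with n = 0.728.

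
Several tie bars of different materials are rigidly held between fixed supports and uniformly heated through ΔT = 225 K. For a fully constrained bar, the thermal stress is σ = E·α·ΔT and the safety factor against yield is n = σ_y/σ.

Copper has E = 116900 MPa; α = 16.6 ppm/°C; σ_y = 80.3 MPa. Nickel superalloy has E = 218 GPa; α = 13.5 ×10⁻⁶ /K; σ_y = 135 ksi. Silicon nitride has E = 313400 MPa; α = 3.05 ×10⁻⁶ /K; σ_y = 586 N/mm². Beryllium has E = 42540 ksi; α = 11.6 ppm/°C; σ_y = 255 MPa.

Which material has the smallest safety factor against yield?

copper

In consistent units (E in GPa, α in ×10⁻⁶/K, σ_y in MPa):
  copper: E = 116.9, α = 16.6, σ_y = 80.30 → σ = 437 MPa, n = 0.184
  nickel superalloy: E = 218.0, α = 13.5, σ_y = 930.8 → σ = 662 MPa, n = 1.41
  silicon nitride: E = 313.4, α = 3.05, σ_y = 586.0 → σ = 215 MPa, n = 2.72
  beryllium: E = 293.3, α = 11.6, σ_y = 255.0 → σ = 766 MPa, n = 0.333
The minimum is copper at n = 0.184.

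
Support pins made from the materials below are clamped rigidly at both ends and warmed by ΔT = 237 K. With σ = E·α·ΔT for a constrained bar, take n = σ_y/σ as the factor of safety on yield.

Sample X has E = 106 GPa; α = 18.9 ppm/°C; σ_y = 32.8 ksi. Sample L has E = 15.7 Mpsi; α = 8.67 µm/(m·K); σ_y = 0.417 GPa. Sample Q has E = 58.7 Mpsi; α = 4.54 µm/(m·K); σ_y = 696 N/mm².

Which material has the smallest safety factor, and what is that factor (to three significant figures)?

Converting E to GPa, α to ×10⁻⁶/K, σ_y to MPa, then σ and n for each:
  sample X: E = 106.0, α = 18.9, σ_y = 226.1 → σ = 475 MPa, n = 0.476
  sample L: E = 108.2, α = 8.67, σ_y = 417.0 → σ = 222 MPa, n = 1.87
  sample Q: E = 404.7, α = 4.54, σ_y = 696.0 → σ = 435 MPa, n = 1.60
The minimum is sample X at n = 0.476.

sample X, n = 0.476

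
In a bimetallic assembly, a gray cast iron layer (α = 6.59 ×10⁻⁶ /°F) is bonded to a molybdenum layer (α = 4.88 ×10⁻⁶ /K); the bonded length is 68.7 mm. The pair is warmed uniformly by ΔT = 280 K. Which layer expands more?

gray cast iron: α = 6.59×10⁻⁶/°F × 9/5 = 11.9×10⁻⁶/K.
α(gray cast iron) = 11.9×10⁻⁶/K vs α(molybdenum) = 4.88×10⁻⁶/K.
Higher α expands more for the same ΔT: gray cast iron.

gray cast iron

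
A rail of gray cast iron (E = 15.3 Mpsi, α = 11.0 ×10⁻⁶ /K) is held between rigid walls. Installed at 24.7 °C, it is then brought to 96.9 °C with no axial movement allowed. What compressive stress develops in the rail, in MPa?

E = 15.3 Mpsi = 105.5 GPa.
ΔT = 72.20 K. Constrained thermal stress σ = E·α·ΔT = 105.5×10³ MPa × 11.0×10⁻⁶ × 72.20 = 83.8 MPa (compressive).

83.8 MPa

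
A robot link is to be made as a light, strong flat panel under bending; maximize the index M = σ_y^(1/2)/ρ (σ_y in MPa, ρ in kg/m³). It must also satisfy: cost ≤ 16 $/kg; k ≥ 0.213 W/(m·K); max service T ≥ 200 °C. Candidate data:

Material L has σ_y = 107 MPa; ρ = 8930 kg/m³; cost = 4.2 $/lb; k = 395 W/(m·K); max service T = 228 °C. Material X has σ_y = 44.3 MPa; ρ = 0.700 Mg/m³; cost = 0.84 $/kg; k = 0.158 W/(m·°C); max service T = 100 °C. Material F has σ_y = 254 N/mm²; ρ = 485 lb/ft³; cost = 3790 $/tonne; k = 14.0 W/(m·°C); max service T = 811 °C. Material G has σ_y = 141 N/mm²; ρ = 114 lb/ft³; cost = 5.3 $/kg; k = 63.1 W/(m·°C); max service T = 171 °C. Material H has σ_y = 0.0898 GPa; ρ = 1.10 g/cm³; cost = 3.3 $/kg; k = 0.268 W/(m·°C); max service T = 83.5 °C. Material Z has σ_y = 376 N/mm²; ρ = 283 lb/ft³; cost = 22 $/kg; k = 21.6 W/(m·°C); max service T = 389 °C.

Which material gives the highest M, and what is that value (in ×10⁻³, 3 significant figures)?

material F, M = 2.05×10⁻³

Screen on constraints: cost ≤ 16 $/kg; k ≥ 0.213 W/(m·K); max service T ≥ 200 °C. Survivors: material L, material F.
In SI units:
  material L: σ_y = 107.0 MPa, ρ = 8930 kg/m³
  material F: σ_y = 254.0 MPa, ρ = 7769 kg/m³
  material F: M = 2.05×10⁻³
  material L: M = 1.16×10⁻³
The maximum is for material F.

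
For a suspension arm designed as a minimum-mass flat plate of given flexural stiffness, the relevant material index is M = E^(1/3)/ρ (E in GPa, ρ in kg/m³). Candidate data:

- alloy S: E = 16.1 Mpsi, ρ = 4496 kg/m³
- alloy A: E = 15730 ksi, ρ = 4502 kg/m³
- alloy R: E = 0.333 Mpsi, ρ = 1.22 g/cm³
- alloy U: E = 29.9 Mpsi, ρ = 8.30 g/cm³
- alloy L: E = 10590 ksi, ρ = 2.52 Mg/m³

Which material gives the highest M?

After converting to SI:
  alloy S: E = 111.0 GPa, ρ = 4496 kg/m³
  alloy A: E = 108.5 GPa, ρ = 4502 kg/m³
  alloy R: E = 2.296 GPa, ρ = 1220 kg/m³
  alloy U: E = 206.2 GPa, ρ = 8300 kg/m³
  alloy L: E = 73.02 GPa, ρ = 2520 kg/m³
  alloy L: M = 1.66×10⁻³
  alloy R: M = 1.08×10⁻³
  alloy S: M = 1.07×10⁻³
  alloy A: M = 1.06×10⁻³
  alloy U: M = 0.712×10⁻³
Alloy L ranks first.

alloy L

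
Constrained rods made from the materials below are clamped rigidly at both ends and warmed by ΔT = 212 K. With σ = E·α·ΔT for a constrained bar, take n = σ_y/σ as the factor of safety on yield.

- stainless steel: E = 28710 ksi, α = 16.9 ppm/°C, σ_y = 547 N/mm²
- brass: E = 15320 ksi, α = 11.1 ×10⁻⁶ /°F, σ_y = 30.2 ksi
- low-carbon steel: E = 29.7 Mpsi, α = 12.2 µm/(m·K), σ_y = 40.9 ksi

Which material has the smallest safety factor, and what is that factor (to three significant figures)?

With everything in SI (GPa, ×10⁻⁶/K, MPa):
  stainless steel: E = 197.9, α = 16.9, σ_y = 547.0 → σ = 709 MPa, n = 0.771
  brass: E = 105.6, α = 20.0, σ_y = 208.2 → σ = 447 MPa, n = 0.465
  low-carbon steel: E = 204.8, α = 12.2, σ_y = 282.0 → σ = 530 MPa, n = 0.532
Brass has the lowest safety factor, n = 0.465.

brass, n = 0.465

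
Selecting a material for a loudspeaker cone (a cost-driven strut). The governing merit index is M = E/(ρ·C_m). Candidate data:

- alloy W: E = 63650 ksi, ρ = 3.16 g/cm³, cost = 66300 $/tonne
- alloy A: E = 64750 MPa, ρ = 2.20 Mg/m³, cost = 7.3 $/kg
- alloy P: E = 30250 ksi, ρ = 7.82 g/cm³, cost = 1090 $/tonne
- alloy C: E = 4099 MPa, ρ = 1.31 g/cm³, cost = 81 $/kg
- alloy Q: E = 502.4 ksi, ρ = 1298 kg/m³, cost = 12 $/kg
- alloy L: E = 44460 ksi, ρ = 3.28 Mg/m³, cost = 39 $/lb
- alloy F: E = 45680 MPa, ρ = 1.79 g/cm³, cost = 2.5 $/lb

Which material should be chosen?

alloy P

Putting every candidate on a common basis:
  alloy W: E = 438.9 GPa, ρ = 3160 kg/m³, cost = 66.30 $/kg
  alloy A: E = 64.75 GPa, ρ = 2200 kg/m³, cost = 7.300 $/kg
  alloy P: E = 208.6 GPa, ρ = 7820 kg/m³, cost = 1.090 $/kg
  alloy C: E = 4.099 GPa, ρ = 1310 kg/m³, cost = 81.00 $/kg
  alloy Q: E = 3.464 GPa, ρ = 1298 kg/m³, cost = 12.00 $/kg
  alloy L: E = 306.5 GPa, ρ = 3280 kg/m³, cost = 85.98 $/kg
  alloy F: E = 45.68 GPa, ρ = 1790 kg/m³, cost = 5.511 $/kg
  alloy P: M = 24.5 MN·m per $
  alloy F: M = 4.63 MN·m per $
  alloy A: M = 4.03 MN·m per $
  alloy W: M = 2.09 MN·m per $
  alloy L: M = 1.09 MN·m per $
  alloy Q: M = 0.222 MN·m per $
  alloy C: M = 0.0386 MN·m per $
Highest index: alloy P.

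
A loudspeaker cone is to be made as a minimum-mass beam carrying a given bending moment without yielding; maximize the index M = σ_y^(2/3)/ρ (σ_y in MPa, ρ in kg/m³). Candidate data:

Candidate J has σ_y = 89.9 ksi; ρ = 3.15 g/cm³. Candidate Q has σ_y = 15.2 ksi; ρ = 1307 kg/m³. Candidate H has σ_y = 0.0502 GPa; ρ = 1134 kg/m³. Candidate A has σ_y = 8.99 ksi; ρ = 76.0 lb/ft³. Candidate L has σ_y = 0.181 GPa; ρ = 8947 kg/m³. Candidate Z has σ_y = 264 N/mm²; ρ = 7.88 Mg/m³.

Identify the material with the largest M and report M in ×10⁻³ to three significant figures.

In SI units:
  candidate J: σ_y = 619.8 MPa, ρ = 3150 kg/m³
  candidate Q: σ_y = 104.8 MPa, ρ = 1307 kg/m³
  candidate H: σ_y = 50.20 MPa, ρ = 1134 kg/m³
  candidate A: σ_y = 61.98 MPa, ρ = 1217 kg/m³
  candidate L: σ_y = 181.0 MPa, ρ = 8947 kg/m³
  candidate Z: σ_y = 264.0 MPa, ρ = 7880 kg/m³
  candidate J: M = 23.1×10⁻³
  candidate Q: M = 17.0×10⁻³
  candidate A: M = 12.9×10⁻³
  candidate H: M = 12.0×10⁻³
  candidate Z: M = 5.22×10⁻³
  candidate L: M = 3.58×10⁻³
Candidate J has the largest M.

candidate J, M = 23.1×10⁻³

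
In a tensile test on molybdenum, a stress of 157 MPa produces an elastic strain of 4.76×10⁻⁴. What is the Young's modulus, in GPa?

E = σ/ε = 157 MPa / 4.76×10⁻⁴ = 329800 MPa = 330 GPa.

330 GPa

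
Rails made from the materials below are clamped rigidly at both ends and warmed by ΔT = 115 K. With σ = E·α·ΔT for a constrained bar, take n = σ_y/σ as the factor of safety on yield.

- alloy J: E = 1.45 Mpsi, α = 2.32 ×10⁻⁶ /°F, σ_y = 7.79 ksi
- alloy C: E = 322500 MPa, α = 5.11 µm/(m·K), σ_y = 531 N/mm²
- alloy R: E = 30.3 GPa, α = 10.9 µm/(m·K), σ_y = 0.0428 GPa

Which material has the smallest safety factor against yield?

In consistent units (E in GPa, α in ×10⁻⁶/K, σ_y in MPa):
  alloy J: E = 9.997, α = 4.18, σ_y = 53.71 → σ = 4.80 MPa, n = 11.2
  alloy C: E = 322.5, α = 5.11, σ_y = 531.0 → σ = 190 MPa, n = 2.80
  alloy R: E = 30.30, α = 10.9, σ_y = 42.80 → σ = 38.0 MPa, n = 1.13
The minimum is alloy R at n = 1.13.

alloy R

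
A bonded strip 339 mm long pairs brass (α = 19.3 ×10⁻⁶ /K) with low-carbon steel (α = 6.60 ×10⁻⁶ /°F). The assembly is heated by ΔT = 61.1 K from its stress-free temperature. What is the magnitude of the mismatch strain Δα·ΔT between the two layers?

4.53×10⁻⁴

low-carbon steel: α = 6.60×10⁻⁶/°F × 9/5 = 11.9×10⁻⁶/K.
Δα = |19.3 − 11.9|×10⁻⁶/K = 7.42×10⁻⁶/K.
Mismatch strain = Δα·ΔT = 7.42×10⁻⁶ × 61.1 = 4.53×10⁻⁴.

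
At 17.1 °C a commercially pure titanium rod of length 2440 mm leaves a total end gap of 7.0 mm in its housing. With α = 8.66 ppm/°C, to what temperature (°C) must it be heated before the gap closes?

α·L₀·ΔT = 7.0 mm ⇒ ΔT = 7.0 / (8.66×10⁻⁶ × 2440.0) = 331.3 K.
T = 17.1 + 331.3 = 348.4 °C.

348 °C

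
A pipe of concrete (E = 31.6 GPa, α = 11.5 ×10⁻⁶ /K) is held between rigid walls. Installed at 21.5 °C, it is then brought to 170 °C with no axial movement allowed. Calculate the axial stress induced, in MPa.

ΔT = 148.5 K. Constrained thermal stress σ = E·α·ΔT = 31.60×10³ MPa × 11.5×10⁻⁶ × 148.5 = 54.0 MPa (compressive).

54.0 MPa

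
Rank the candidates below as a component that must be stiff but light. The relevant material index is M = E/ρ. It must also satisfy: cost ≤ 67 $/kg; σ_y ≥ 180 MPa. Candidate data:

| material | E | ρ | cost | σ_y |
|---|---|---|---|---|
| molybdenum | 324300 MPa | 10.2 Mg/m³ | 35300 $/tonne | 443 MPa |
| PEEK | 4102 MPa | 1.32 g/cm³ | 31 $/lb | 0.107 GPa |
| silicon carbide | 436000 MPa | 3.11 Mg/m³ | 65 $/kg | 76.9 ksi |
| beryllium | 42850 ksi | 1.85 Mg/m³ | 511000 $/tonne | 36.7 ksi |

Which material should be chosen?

Screen on constraints: cost ≤ 67 $/kg; σ_y ≥ 180 MPa. Survivors: molybdenum, silicon carbide.
Putting every candidate on a common basis:
  molybdenum: E = 324.3 GPa, ρ = 10200 kg/m³
  silicon carbide: E = 436.0 GPa, ρ = 3110 kg/m³
  silicon carbide: M = 140 MN·m/kg
  molybdenum: M = 31.8 MN·m/kg
Silicon carbide ranks first.

silicon carbide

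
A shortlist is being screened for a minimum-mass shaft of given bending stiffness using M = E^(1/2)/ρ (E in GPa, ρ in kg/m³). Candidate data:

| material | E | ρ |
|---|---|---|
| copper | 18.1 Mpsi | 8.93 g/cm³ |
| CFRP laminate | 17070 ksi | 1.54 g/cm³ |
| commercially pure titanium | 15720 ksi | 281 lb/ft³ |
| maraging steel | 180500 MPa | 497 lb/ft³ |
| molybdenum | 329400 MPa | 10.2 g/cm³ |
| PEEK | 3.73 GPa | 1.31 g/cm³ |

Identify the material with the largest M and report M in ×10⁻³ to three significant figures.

Convert each candidate to consistent units, then evaluate M:
  copper: E = 124.8 GPa, ρ = 8930 kg/m³
  CFRP laminate: E = 117.7 GPa, ρ = 1540 kg/m³
  commercially pure titanium: E = 108.4 GPa, ρ = 4501 kg/m³
  maraging steel: E = 180.5 GPa, ρ = 7961 kg/m³
  molybdenum: E = 329.4 GPa, ρ = 10200 kg/m³
  PEEK: E = 3.730 GPa, ρ = 1310 kg/m³
  CFRP laminate: M = 7.04×10⁻³
  commercially pure titanium: M = 2.31×10⁻³
  molybdenum: M = 1.78×10⁻³
  maraging steel: M = 1.69×10⁻³
  PEEK: M = 1.47×10⁻³
  copper: M = 1.25×10⁻³
The maximum is for CFRP laminate.

CFRP laminate, M = 7.04×10⁻³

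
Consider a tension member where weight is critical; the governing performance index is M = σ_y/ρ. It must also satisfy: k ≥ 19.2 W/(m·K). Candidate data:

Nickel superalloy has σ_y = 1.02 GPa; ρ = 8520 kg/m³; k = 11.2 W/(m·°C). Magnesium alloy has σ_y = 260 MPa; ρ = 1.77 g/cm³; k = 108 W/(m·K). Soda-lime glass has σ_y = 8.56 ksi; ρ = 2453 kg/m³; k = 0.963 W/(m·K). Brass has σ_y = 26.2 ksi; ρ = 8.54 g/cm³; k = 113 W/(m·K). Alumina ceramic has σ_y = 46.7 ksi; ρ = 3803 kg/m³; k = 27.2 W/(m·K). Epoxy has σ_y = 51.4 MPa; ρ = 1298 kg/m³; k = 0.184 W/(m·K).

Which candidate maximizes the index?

Screen on constraints: k ≥ 19.2 W/(m·K). Survivors: magnesium alloy, brass, alumina ceramic.
Putting every candidate on a common basis:
  magnesium alloy: σ_y = 260.0 MPa, ρ = 1770 kg/m³
  brass: σ_y = 180.6 MPa, ρ = 8540 kg/m³
  alumina ceramic: σ_y = 322.0 MPa, ρ = 3803 kg/m³
  magnesium alloy: M = 147 kN·m/kg
  alumina ceramic: M = 84.7 kN·m/kg
  brass: M = 21.2 kN·m/kg
Highest index: magnesium alloy.

magnesium alloy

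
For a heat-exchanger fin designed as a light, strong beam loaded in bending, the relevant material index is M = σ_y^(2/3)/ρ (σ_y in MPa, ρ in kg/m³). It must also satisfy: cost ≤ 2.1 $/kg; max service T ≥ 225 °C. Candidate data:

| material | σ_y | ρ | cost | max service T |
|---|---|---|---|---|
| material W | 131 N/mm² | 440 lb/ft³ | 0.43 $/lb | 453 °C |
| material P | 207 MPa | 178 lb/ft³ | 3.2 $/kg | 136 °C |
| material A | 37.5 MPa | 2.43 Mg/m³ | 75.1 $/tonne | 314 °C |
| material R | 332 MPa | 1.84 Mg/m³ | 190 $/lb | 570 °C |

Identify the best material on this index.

material A

Screen on constraints: cost ≤ 2.1 $/kg; max service T ≥ 225 °C. Survivors: material W, material A.
In SI units:
  material W: σ_y = 131.0 MPa, ρ = 7048 kg/m³
  material A: σ_y = 37.50 MPa, ρ = 2430 kg/m³
  material A: M = 4.61×10⁻³
  material W: M = 3.66×10⁻³
The maximum is for material A.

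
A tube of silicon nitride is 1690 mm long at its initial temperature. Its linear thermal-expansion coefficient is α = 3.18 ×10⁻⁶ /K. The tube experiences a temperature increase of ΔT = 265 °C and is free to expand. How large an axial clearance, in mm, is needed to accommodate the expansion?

1.42 mm

ΔL = α·L₀·ΔT = 3.18×10⁻⁶ × 1690 mm × 265.0 K = 1.42 mm.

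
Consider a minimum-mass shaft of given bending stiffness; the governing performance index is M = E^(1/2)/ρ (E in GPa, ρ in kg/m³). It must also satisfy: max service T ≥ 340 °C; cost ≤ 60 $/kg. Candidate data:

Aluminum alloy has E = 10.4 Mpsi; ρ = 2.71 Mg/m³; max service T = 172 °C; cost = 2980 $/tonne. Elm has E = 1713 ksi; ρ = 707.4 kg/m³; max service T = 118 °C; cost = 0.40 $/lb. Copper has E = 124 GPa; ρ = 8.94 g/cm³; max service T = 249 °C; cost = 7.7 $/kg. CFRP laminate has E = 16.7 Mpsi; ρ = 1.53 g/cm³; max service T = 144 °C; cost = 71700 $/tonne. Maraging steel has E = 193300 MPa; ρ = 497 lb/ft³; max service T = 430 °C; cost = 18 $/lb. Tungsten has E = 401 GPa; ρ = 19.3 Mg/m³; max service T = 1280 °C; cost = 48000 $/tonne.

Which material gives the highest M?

maraging steel

Screen on constraints: max service T ≥ 340 °C; cost ≤ 60 $/kg. Survivors: maraging steel, tungsten.
In SI units:
  maraging steel: E = 193.3 GPa, ρ = 7961 kg/m³
  tungsten: E = 401.0 GPa, ρ = 19300 kg/m³
  maraging steel: M = 1.75×10⁻³
  tungsten: M = 1.04×10⁻³
Highest index: maraging steel.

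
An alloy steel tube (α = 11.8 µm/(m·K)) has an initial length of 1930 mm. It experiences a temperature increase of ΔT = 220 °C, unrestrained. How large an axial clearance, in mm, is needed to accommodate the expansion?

5.01 mm

ΔL = α·L₀·ΔT = 11.8×10⁻⁶ × 1930 mm × 220.0 K = 5.01 mm.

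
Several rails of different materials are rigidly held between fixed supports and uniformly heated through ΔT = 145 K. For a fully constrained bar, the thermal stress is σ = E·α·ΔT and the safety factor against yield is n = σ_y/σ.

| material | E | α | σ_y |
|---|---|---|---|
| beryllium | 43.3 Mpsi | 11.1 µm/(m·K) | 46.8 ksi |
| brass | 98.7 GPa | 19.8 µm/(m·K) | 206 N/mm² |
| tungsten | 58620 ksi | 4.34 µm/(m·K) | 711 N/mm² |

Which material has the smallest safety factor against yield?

beryllium

Per material, after unit conversion:
  beryllium: E = 298.5, α = 11.1, σ_y = 322.7 → σ = 481 MPa, n = 0.672
  brass: E = 98.70, α = 19.8, σ_y = 206.0 → σ = 283 MPa, n = 0.727
  tungsten: E = 404.2, α = 4.34, σ_y = 711.0 → σ = 254 MPa, n = 2.80
Smallest n: beryllium with n = 0.672.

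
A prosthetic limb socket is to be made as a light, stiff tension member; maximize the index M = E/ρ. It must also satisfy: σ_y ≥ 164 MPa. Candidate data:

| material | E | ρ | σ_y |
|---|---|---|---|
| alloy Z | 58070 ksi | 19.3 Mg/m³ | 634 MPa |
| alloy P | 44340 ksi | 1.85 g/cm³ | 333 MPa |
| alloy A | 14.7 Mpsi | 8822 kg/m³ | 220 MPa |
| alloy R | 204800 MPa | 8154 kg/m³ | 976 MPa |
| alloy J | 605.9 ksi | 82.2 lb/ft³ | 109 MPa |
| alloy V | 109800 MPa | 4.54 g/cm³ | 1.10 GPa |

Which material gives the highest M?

Screen on constraints: σ_y ≥ 164 MPa. Survivors: alloy Z, alloy P, alloy A, alloy R, alloy V.
Normalizing units and computing the index:
  alloy Z: E = 400.4 GPa, ρ = 19300 kg/m³
  alloy P: E = 305.7 GPa, ρ = 1850 kg/m³
  alloy A: E = 101.4 GPa, ρ = 8822 kg/m³
  alloy R: E = 204.8 GPa, ρ = 8154 kg/m³
  alloy V: E = 109.8 GPa, ρ = 4540 kg/m³
  alloy P: M = 165 MN·m/kg
  alloy R: M = 25.1 MN·m/kg
  alloy V: M = 24.2 MN·m/kg
  alloy Z: M = 20.7 MN·m/kg
  alloy A: M = 11.5 MN·m/kg
The maximum is for alloy P.

alloy P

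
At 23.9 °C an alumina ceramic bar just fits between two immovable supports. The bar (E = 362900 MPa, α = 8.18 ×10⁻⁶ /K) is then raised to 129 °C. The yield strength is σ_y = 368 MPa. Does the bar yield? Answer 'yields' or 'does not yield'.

does not yield

E = 362900 MPa = 362.9 GPa.
ΔT = 105.1 K. Constrained thermal stress σ = E·α·ΔT = 362.9×10³ MPa × 8.18×10⁻⁶ × 105.1 = 312 MPa (compressive).
Compare to σ_y = 368 MPa: σ < σ_y, so it does not yield.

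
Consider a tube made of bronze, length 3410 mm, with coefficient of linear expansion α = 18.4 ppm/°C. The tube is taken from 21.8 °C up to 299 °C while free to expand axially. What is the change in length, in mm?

ΔT = 299 − 21.8 = 277.2 K.
ΔL = α·L₀·ΔT = 18.4×10⁻⁶ × 3410 mm × 277.2 K = 17.4 mm.

17.4 mm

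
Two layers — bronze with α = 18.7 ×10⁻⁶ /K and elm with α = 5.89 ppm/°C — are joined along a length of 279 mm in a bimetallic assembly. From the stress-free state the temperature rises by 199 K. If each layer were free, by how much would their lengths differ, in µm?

Δα = |18.7 − 5.89|×10⁻⁶/K = 12.8×10⁻⁶/K.
ΔL_mismatch = Δα·L·ΔT = 12.8×10⁻⁶ × 279.0 mm × 199.0 K = 711 µm.

711 µm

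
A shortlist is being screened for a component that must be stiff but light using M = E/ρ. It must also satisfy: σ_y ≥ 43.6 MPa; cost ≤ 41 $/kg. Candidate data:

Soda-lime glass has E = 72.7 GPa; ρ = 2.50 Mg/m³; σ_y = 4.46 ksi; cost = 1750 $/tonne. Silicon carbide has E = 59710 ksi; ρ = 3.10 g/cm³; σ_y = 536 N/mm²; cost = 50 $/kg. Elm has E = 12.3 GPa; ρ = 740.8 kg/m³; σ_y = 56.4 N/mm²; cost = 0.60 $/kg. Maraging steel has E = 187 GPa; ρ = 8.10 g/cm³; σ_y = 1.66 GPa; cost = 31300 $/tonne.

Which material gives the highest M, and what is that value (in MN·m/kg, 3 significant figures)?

Screen on constraints: σ_y ≥ 43.6 MPa; cost ≤ 41 $/kg. Survivors: elm, maraging steel.
After converting to SI:
  elm: E = 12.30 GPa, ρ = 740.8 kg/m³
  maraging steel: E = 187.0 GPa, ρ = 8100 kg/m³
  maraging steel: M = 23.1 MN·m/kg
  elm: M = 16.6 MN·m/kg
Maraging steel has the largest M.

maraging steel, M = 23.1 MN·m/kg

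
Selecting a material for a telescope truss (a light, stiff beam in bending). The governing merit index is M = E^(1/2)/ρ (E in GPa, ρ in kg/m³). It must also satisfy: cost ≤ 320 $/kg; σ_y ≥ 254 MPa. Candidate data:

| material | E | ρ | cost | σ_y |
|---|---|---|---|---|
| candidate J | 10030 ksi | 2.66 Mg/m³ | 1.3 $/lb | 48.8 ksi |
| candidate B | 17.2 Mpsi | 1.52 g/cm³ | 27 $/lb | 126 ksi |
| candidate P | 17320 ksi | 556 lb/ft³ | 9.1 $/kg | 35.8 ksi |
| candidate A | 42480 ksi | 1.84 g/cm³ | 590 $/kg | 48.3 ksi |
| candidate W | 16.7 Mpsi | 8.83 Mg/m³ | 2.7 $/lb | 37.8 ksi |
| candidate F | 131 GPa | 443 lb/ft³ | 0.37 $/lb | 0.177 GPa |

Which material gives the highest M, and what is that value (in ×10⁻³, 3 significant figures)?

candidate B, M = 7.16×10⁻³

Screen on constraints: cost ≤ 320 $/kg; σ_y ≥ 254 MPa. Survivors: candidate J, candidate B, candidate W.
Putting every candidate on a common basis:
  candidate J: E = 69.15 GPa, ρ = 2660 kg/m³
  candidate B: E = 118.6 GPa, ρ = 1520 kg/m³
  candidate W: E = 115.1 GPa, ρ = 8830 kg/m³
  candidate B: M = 7.16×10⁻³
  candidate J: M = 3.13×10⁻³
  candidate W: M = 1.22×10⁻³
Highest index: candidate B.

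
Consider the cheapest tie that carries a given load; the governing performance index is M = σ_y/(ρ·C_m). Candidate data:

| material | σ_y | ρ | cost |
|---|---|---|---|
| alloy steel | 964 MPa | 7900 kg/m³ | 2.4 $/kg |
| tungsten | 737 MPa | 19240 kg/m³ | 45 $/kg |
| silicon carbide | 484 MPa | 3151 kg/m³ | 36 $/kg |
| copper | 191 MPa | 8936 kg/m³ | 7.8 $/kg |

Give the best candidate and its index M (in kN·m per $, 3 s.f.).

alloy steel, M = 50.8 kN·m per $

Per-candidate index values:
  alloy steel: M = 50.8 kN·m per $
  silicon carbide: M = 4.27 kN·m per $
  copper: M = 2.74 kN·m per $
  tungsten: M = 0.851 kN·m per $
Alloy steel has the largest M.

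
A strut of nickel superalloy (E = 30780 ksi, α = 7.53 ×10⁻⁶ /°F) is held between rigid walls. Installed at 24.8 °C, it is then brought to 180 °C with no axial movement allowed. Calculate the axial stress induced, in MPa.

446 MPa

E = 30780 ksi = 212.2 GPa.
α = 7.53×10⁻⁶/°F × 9/5 = 13.6×10⁻⁶/K.
ΔT = 155.2 K. Constrained thermal stress σ = E·α·ΔT = 212.2×10³ MPa × 13.6×10⁻⁶ × 155.2 = 446 MPa (compressive).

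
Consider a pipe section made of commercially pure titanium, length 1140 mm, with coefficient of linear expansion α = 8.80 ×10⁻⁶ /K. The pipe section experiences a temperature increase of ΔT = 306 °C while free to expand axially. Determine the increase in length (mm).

3.07 mm

ΔL = α·L₀·ΔT = 8.80×10⁻⁶ × 1140 mm × 306.0 K = 3.07 mm.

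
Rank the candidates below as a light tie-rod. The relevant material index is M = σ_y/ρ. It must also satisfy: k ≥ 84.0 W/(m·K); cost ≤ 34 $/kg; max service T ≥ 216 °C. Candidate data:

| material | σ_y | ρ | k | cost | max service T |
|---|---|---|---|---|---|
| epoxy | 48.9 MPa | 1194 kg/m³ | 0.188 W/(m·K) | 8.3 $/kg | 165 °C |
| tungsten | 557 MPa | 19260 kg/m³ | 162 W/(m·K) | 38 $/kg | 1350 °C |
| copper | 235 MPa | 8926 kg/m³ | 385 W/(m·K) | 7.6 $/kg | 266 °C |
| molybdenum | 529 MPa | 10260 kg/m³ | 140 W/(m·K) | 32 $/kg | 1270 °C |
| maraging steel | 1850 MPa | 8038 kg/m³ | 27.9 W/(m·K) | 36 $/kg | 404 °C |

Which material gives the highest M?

molybdenum

Screen on constraints: k ≥ 84.0 W/(m·K); cost ≤ 34 $/kg; max service T ≥ 216 °C. Survivors: copper, molybdenum.
Evaluate M for each candidate:
  molybdenum: M = 51.6 kN·m/kg
  copper: M = 26.3 kN·m/kg
Molybdenum has the largest M.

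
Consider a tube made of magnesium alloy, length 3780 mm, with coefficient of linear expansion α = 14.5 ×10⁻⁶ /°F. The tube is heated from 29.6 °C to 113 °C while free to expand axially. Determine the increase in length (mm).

Convert α: 14.5×10⁻⁶/°F × (9/5) = 26.1×10⁻⁶/K.
ΔT = 113 − 29.6 = 83.40 K.
ΔL = α·L₀·ΔT = 26.1×10⁻⁶ × 3780 mm × 83.40 K = 8.23 mm.

8.23 mm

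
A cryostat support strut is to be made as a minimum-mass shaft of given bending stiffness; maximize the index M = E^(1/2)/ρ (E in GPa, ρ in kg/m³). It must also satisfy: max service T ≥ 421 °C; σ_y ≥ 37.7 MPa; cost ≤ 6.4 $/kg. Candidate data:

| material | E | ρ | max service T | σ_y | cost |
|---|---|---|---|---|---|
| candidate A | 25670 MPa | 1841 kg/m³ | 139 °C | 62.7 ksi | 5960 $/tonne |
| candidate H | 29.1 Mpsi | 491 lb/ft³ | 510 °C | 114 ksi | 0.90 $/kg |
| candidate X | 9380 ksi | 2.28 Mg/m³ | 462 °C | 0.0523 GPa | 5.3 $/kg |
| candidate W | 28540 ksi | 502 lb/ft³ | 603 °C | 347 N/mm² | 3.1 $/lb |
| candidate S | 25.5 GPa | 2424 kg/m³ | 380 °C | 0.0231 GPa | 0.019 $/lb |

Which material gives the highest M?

Screen on constraints: max service T ≥ 421 °C; σ_y ≥ 37.7 MPa; cost ≤ 6.4 $/kg. Survivors: candidate H, candidate X.
After converting to SI:
  candidate H: E = 200.6 GPa, ρ = 7865 kg/m³
  candidate X: E = 64.67 GPa, ρ = 2280 kg/m³
  candidate X: M = 3.53×10⁻³
  candidate H: M = 1.80×10⁻³
The maximum is for candidate X.

candidate X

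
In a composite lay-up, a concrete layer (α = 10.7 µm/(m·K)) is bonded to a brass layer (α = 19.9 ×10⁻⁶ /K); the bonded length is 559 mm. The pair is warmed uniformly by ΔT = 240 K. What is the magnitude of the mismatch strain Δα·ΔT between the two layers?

2.21×10⁻³

Δα = |10.7 − 19.9|×10⁻⁶/K = 9.20×10⁻⁶/K.
Mismatch strain = Δα·ΔT = 9.20×10⁻⁶ × 240.0 = 2.21×10⁻³.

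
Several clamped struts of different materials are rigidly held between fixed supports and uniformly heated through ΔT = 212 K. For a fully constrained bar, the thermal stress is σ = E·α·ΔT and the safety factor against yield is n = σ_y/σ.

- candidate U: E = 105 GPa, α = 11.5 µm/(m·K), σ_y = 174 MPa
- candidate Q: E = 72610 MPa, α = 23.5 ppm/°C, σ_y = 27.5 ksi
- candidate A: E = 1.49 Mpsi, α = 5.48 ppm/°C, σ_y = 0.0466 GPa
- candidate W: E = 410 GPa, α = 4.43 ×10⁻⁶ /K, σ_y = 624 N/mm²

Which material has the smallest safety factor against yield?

candidate Q

With everything in SI (GPa, ×10⁻⁶/K, MPa):
  candidate U: E = 105.0, α = 11.5, σ_y = 174.0 → σ = 256 MPa, n = 0.680
  candidate Q: E = 72.61, α = 23.5, σ_y = 189.6 → σ = 362 MPa, n = 0.524
  candidate A: E = 10.27, α = 5.48, σ_y = 46.60 → σ = 11.9 MPa, n = 3.90
  candidate W: E = 410.0, α = 4.43, σ_y = 624.0 → σ = 385 MPa, n = 1.62
Candidate Q has the lowest safety factor, n = 0.524.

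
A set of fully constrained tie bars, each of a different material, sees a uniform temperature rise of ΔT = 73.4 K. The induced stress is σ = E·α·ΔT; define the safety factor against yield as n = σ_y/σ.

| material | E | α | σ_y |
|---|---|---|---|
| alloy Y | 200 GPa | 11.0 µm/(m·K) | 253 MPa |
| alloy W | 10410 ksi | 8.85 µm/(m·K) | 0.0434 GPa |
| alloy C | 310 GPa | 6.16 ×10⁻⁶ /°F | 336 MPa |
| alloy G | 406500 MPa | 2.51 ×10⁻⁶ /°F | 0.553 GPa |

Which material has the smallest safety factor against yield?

In consistent units (E in GPa, α in ×10⁻⁶/K, σ_y in MPa):
  alloy Y: E = 200.0, α = 11.0, σ_y = 253.0 → σ = 161 MPa, n = 1.57
  alloy W: E = 71.77, α = 8.85, σ_y = 43.40 → σ = 46.6 MPa, n = 0.931
  alloy C: E = 310.0, α = 11.1, σ_y = 336.0 → σ = 252 MPa, n = 1.33
  alloy G: E = 406.5, α = 4.52, σ_y = 553.0 → σ = 135 MPa, n = 4.10
Smallest n: alloy W with n = 0.931.

alloy W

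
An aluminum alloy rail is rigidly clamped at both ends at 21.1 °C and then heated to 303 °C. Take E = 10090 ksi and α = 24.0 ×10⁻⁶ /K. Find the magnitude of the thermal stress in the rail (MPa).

E = 10090 ksi = 69.57 GPa.
ΔT = 281.9 K. Constrained thermal stress σ = E·α·ΔT = 69.57×10³ MPa × 24.0×10⁻⁶ × 281.9 = 471 MPa (compressive).

471 MPa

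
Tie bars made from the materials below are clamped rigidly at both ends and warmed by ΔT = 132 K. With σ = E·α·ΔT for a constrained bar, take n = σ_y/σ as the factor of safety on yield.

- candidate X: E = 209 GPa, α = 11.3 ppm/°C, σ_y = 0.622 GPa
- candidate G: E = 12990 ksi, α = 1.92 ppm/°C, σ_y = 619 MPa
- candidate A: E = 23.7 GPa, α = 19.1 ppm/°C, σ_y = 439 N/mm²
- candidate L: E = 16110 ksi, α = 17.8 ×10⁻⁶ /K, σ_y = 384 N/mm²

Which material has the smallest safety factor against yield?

candidate L

Converting E to GPa, α to ×10⁻⁶/K, σ_y to MPa, then σ and n for each:
  candidate X: E = 209.0, α = 11.3, σ_y = 622.0 → σ = 312 MPa, n = 2.00
  candidate G: E = 89.56, α = 1.92, σ_y = 619.0 → σ = 22.7 MPa, n = 27.3
  candidate A: E = 23.70, α = 19.1, σ_y = 439.0 → σ = 59.8 MPa, n = 7.35
  candidate L: E = 111.1, α = 17.8, σ_y = 384.0 → σ = 261 MPa, n = 1.47
Candidate L has the lowest safety factor, n = 1.47.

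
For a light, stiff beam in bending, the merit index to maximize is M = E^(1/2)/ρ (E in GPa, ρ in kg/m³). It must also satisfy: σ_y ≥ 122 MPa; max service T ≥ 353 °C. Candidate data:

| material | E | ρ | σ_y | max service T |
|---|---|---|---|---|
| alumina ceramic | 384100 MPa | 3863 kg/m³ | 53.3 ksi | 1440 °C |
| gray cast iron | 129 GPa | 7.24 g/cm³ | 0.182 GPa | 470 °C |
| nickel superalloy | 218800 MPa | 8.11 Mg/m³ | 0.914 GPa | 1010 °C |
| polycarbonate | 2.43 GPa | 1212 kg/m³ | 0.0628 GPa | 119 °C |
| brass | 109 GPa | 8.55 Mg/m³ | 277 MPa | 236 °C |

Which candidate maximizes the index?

Screen on constraints: σ_y ≥ 122 MPa; max service T ≥ 353 °C. Survivors: alumina ceramic, gray cast iron, nickel superalloy.
After converting to SI:
  alumina ceramic: E = 384.1 GPa, ρ = 3863 kg/m³
  gray cast iron: E = 129.0 GPa, ρ = 7240 kg/m³
  nickel superalloy: E = 218.8 GPa, ρ = 8110 kg/m³
  alumina ceramic: M = 5.07×10⁻³
  nickel superalloy: M = 1.82×10⁻³
  gray cast iron: M = 1.57×10⁻³
Alumina ceramic has the largest M.

alumina ceramic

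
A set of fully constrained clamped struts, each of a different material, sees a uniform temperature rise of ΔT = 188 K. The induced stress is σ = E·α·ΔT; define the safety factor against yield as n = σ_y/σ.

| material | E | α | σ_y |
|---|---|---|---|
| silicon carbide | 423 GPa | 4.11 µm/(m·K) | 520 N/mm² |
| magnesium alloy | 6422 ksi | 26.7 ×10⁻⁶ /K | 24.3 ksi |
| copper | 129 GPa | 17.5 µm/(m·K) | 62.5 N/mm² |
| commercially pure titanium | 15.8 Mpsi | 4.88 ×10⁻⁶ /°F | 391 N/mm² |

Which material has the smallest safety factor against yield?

Converting E to GPa, α to ×10⁻⁶/K, σ_y to MPa, then σ and n for each:
  silicon carbide: E = 423.0, α = 4.11, σ_y = 520.0 → σ = 327 MPa, n = 1.59
  magnesium alloy: E = 44.28, α = 26.7, σ_y = 167.5 → σ = 222 MPa, n = 0.754
  copper: E = 129.0, α = 17.5, σ_y = 62.50 → σ = 424 MPa, n = 0.147
  commercially pure titanium: E = 108.9, α = 8.78, σ_y = 391.0 → σ = 180 MPa, n = 2.17
Smallest n: copper with n = 0.147.

copper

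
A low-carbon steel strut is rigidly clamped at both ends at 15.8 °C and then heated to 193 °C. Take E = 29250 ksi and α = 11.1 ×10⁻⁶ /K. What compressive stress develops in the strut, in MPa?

397 MPa

E = 29250 ksi = 201.7 GPa.
ΔT = 177.2 K. Constrained thermal stress σ = E·α·ΔT = 201.7×10³ MPa × 11.1×10⁻⁶ × 177.2 = 397 MPa (compressive).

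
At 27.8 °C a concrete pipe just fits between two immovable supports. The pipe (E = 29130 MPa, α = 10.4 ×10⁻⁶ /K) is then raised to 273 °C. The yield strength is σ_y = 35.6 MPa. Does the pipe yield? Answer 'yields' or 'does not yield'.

yields

E = 29130 MPa = 29.13 GPa.
ΔT = 245.2 K. Constrained thermal stress σ = E·α·ΔT = 29.13×10³ MPa × 10.4×10⁻⁶ × 245.2 = 74.3 MPa (compressive).
Compare to σ_y = 35.6 MPa: σ ≥ σ_y, so it yields.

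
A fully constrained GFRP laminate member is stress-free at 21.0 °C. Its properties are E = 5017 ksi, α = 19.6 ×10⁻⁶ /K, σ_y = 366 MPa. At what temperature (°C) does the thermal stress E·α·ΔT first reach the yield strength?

561 °C

E = 5017 ksi = 34.59 GPa.
E·α·ΔT = 366.0 MPa ⇒ ΔT = 366.0 / (34.59×10³ × 19.6×10⁻⁶) = 539.8 K.
T = 21.0 + 539.8 = 560.8 °C.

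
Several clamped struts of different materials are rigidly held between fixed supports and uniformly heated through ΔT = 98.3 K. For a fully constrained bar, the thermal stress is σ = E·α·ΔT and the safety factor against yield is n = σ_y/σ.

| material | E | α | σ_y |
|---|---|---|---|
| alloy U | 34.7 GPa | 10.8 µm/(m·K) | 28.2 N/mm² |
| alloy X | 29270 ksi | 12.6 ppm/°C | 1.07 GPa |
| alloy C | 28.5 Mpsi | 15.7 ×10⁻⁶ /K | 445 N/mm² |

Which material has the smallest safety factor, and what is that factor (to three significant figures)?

With everything in SI (GPa, ×10⁻⁶/K, MPa):
  alloy U: E = 34.70, α = 10.8, σ_y = 28.20 → σ = 36.8 MPa, n = 0.765
  alloy X: E = 201.8, α = 12.6, σ_y = 1070 → σ = 250 MPa, n = 4.28
  alloy C: E = 196.5, α = 15.7, σ_y = 445.0 → σ = 303 MPa, n = 1.47
Alloy U has the lowest safety factor, n = 0.765.

alloy U, n = 0.765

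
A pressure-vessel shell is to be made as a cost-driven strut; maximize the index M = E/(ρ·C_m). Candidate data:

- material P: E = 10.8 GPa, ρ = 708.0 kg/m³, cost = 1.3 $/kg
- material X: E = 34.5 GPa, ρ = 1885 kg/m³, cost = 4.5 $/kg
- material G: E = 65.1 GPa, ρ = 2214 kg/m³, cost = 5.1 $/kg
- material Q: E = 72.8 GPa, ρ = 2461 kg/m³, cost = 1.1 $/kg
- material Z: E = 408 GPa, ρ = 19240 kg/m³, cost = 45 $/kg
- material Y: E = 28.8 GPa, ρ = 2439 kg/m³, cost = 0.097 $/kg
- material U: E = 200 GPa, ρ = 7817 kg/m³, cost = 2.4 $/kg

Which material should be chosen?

material Y

Evaluate M for each candidate:
  material Y: M = 122 MN·m per $
  material Q: M = 26.9 MN·m per $
  material P: M = 11.7 MN·m per $
  material U: M = 10.7 MN·m per $
  material G: M = 5.77 MN·m per $
  material X: M = 4.07 MN·m per $
  material Z: M = 0.471 MN·m per $
The maximum is for material Y.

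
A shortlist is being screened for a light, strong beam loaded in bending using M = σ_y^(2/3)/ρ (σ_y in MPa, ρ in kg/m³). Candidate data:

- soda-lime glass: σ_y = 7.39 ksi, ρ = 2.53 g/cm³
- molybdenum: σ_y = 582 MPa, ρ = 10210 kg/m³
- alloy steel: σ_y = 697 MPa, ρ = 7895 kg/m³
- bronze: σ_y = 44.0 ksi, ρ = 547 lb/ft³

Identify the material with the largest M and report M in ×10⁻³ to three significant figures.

Putting every candidate on a common basis:
  soda-lime glass: σ_y = 50.95 MPa, ρ = 2530 kg/m³
  molybdenum: σ_y = 582.0 MPa, ρ = 10210 kg/m³
  alloy steel: σ_y = 697.0 MPa, ρ = 7895 kg/m³
  bronze: σ_y = 303.4 MPa, ρ = 8762 kg/m³
  alloy steel: M = 9.96×10⁻³
  molybdenum: M = 6.83×10⁻³
  soda-lime glass: M = 5.43×10⁻³
  bronze: M = 5.15×10⁻³
Alloy steel has the largest M.

alloy steel, M = 9.96×10⁻³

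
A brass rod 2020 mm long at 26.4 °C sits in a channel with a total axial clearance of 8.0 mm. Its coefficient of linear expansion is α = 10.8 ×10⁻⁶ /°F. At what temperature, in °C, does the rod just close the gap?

230 °C

α = 10.8×10⁻⁶/°F × 9/5 = 19.4×10⁻⁶/K.
α·L₀·ΔT = 8.0 mm ⇒ ΔT = 8.0 / (19.4×10⁻⁶ × 2020.0) = 203.7 K.
T = 26.4 + 203.7 = 230.1 °C.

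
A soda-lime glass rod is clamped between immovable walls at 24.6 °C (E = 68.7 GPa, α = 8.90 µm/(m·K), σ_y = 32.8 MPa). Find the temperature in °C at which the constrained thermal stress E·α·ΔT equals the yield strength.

78.2 °C

E·α·ΔT = 32.80 MPa ⇒ ΔT = 32.80 / (68.70×10³ × 8.90×10⁻⁶) = 53.64 K.
T = 24.6 + 53.64 = 78.24 °C.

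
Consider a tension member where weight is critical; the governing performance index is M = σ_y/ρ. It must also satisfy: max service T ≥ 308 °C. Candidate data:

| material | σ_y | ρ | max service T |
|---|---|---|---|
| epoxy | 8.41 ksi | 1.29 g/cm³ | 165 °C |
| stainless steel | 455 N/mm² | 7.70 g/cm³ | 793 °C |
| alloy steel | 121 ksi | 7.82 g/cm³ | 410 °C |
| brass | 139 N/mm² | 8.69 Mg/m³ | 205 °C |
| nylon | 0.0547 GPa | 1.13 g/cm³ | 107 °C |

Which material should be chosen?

alloy steel

Screen on constraints: max service T ≥ 308 °C. Survivors: stainless steel, alloy steel.
Normalizing units and computing the index:
  stainless steel: σ_y = 455.0 MPa, ρ = 7700 kg/m³
  alloy steel: σ_y = 834.3 MPa, ρ = 7820 kg/m³
  alloy steel: M = 107 kN·m/kg
  stainless steel: M = 59.1 kN·m/kg
Alloy steel has the largest M.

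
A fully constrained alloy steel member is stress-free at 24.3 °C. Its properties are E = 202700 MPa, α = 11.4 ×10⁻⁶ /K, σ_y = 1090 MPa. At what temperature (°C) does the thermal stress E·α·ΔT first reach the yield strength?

E = 202700 MPa = 202.7 GPa.
E·α·ΔT = 1090 MPa ⇒ ΔT = 1090 / (202.7×10³ × 11.4×10⁻⁶) = 471.7 K.
T = 24.3 + 471.7 = 496.0 °C.

496 °C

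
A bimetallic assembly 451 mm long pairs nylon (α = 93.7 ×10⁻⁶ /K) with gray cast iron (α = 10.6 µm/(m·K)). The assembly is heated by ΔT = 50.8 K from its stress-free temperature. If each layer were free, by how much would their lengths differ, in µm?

1900 µm

Δα = |93.7 − 10.6|×10⁻⁶/K = 83.1×10⁻⁶/K.
ΔL_mismatch = Δα·L·ΔT = 83.1×10⁻⁶ × 451.0 mm × 50.8 K = 1900 µm.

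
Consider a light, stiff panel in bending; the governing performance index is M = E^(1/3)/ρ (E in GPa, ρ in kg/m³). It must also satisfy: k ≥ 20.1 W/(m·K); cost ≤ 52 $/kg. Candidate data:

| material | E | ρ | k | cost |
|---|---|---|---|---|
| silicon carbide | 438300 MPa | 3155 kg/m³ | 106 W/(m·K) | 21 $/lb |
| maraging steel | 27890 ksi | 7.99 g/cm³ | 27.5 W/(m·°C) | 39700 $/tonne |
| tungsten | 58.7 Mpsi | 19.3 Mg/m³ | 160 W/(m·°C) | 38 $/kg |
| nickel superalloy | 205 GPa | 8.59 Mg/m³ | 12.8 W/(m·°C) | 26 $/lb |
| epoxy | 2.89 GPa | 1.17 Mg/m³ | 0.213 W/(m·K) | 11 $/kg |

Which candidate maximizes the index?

silicon carbide

Screen on constraints: k ≥ 20.1 W/(m·K); cost ≤ 52 $/kg. Survivors: silicon carbide, maraging steel, tungsten.
Convert each candidate to consistent units, then evaluate M:
  silicon carbide: E = 438.3 GPa, ρ = 3155 kg/m³
  maraging steel: E = 192.3 GPa, ρ = 7990 kg/m³
  tungsten: E = 404.7 GPa, ρ = 19300 kg/m³
  silicon carbide: M = 2.41×10⁻³
  maraging steel: M = 0.722×10⁻³
  tungsten: M = 0.383×10⁻³
Silicon carbide has the largest M.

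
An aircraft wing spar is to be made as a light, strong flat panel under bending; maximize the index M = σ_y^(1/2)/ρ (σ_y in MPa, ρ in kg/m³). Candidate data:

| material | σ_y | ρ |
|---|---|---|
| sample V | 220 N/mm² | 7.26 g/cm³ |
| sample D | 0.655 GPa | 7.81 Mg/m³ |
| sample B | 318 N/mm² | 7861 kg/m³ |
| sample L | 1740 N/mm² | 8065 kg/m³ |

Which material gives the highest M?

sample L

Normalizing units and computing the index:
  sample V: σ_y = 220.0 MPa, ρ = 7260 kg/m³
  sample D: σ_y = 655.0 MPa, ρ = 7810 kg/m³
  sample B: σ_y = 318.0 MPa, ρ = 7861 kg/m³
  sample L: σ_y = 1740 MPa, ρ = 8065 kg/m³
  sample L: M = 5.17×10⁻³
  sample D: M = 3.28×10⁻³
  sample B: M = 2.27×10⁻³
  sample V: M = 2.04×10⁻³
Sample L has the largest M.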